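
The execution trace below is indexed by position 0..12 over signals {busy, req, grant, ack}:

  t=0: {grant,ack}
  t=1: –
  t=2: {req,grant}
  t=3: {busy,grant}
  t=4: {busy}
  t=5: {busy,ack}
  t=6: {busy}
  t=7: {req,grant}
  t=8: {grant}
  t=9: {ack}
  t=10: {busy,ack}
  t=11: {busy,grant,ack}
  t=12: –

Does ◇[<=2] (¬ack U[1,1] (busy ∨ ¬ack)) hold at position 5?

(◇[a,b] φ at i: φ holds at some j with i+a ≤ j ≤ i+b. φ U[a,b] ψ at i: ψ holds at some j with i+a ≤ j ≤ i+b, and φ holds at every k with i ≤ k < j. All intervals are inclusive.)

Yes

Check (¬ack U[1,1] (busy ∨ ¬ack)) at each j in [5,7]:
  j=5: fails
  j=6: holds
  j=7: holds
Found at j=6 → formula holds.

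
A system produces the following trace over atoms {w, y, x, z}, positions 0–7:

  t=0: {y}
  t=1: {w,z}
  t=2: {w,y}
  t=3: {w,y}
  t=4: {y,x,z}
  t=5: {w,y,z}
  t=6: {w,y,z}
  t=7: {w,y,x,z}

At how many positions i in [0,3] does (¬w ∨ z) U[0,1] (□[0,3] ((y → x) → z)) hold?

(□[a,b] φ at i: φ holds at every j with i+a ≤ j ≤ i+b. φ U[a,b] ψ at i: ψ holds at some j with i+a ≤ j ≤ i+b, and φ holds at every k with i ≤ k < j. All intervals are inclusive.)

Evaluate at each i in [0,3]:
  i=0: ✓ (rhs at j=0)
  i=1: ✓ (rhs at j=1)
  i=2: ✓ (rhs at j=2)
  i=3: ✓ (rhs at j=3)
Positions where it holds: {0, 1, 2, 3} → 4.

4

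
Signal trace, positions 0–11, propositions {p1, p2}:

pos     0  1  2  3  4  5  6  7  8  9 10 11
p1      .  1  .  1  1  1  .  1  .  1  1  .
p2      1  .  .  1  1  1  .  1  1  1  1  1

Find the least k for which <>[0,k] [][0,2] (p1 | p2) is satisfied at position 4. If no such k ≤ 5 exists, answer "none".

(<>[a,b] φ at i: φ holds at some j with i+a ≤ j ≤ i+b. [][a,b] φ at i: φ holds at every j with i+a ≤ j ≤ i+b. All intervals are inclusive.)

Scan j = 4,5,… for [][0,2] (p1 | p2):
  j=4: fails
  j=5: fails
  j=6: fails
  j=7: holds
First hit at j=7, so smallest k = 7-4 = 3.

3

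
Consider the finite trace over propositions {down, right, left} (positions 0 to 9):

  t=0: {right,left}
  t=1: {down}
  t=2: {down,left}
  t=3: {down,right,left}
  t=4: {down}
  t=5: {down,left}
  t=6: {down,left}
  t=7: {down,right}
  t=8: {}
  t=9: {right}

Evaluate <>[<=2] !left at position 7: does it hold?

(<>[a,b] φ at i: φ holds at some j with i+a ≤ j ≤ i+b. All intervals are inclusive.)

Holds

Check !left at each j in [7,9]:
  j=7: true
  j=8: true
  j=9: true
Found at j=7 → formula holds.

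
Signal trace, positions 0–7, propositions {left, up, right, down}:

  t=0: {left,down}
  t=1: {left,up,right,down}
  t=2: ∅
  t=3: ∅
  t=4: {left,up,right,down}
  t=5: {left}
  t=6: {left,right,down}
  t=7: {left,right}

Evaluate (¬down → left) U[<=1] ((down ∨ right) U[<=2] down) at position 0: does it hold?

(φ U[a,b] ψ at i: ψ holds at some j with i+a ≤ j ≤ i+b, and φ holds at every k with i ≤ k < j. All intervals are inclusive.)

Need some j in [0,1] with ((down ∨ right) U[<=2] down), and (¬down → left) at every k in [0,j-1].
  j=0: ((down ∨ right) U[<=2] down) holds; no prefix to check → satisfied.

Yes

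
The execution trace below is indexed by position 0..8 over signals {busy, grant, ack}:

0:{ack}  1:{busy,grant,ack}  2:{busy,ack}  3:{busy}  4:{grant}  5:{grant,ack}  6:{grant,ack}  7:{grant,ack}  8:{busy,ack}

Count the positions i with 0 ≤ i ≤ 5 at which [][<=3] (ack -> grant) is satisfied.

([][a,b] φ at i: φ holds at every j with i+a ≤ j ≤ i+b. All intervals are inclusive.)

Evaluate at each i in [0,5]:
  i=0: ✗ (fails at j=0)
  i=1: ✗ (fails at j=2)
  i=2: ✗ (fails at j=2)
  i=3: ✓ (all of [3,6])
  i=4: ✓ (all of [4,7])
  i=5: ✗ (fails at j=8)
Positions where it holds: {3, 4} → 2.

2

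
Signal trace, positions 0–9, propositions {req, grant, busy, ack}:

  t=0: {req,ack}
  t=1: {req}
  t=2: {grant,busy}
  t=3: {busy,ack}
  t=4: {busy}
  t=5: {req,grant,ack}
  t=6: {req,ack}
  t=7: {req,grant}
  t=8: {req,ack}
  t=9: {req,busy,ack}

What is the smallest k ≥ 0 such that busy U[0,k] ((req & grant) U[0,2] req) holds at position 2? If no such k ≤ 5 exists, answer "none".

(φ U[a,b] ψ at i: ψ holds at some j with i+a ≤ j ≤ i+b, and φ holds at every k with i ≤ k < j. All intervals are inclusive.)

3

Need earliest j ≥ 2 with ((req & grant) U[0,2] req), and busy at every k in [2,j-1].
  j=2: rhs fails.
  j=3: rhs fails.
  j=4: rhs fails.
  j=5: rhs holds; lhs holds on [2,4]. k = 3.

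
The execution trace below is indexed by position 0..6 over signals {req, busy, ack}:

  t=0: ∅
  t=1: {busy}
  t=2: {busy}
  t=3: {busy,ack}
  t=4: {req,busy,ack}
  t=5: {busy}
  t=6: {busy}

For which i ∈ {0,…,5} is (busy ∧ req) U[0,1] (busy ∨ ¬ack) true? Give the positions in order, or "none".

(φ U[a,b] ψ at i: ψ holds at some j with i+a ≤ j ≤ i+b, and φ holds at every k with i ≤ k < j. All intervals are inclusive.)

Evaluate at each i in [0,5]:
  i=0: ✓ (rhs at j=0)
  i=1: ✓ (rhs at j=1)
  i=2: ✓ (rhs at j=2)
  i=3: ✓ (rhs at j=3)
  i=4: ✓ (rhs at j=4)
  i=5: ✓ (rhs at j=5)

0, 1, 2, 3, 4, 5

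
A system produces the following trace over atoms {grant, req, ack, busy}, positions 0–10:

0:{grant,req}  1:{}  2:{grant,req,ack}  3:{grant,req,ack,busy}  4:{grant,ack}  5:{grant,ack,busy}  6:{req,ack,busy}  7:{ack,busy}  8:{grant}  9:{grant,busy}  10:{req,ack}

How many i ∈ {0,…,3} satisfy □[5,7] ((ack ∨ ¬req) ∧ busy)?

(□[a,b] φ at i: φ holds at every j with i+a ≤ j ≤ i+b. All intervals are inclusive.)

1

Evaluate at each i in [0,3]:
  i=0: ✓ (all of [5,7])
  i=1: ✗ (fails at j=8)
  i=2: ✗ (fails at j=8)
  i=3: ✗ (fails at j=8)
Positions where it holds: {0} → 1.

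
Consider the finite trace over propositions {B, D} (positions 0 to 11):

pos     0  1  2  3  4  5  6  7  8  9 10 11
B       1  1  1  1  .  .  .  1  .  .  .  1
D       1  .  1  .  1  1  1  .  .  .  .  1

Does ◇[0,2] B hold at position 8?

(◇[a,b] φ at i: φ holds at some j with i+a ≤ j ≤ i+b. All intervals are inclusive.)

Check B at each j in [8,10]:
  j=8: false
  j=9: false
  j=10: false
No position in the window satisfies it → formula fails.

False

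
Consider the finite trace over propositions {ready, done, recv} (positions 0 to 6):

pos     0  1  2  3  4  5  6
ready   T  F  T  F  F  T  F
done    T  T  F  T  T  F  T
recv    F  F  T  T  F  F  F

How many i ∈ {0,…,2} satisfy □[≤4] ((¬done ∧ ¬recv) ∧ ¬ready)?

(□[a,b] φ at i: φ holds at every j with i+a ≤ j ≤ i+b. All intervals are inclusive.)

Evaluate at each i in [0,2]:
  i=0: ✗ (fails at j=0)
  i=1: ✗ (fails at j=1)
  i=2: ✗ (fails at j=2)
Positions where it holds: {} → 0.

0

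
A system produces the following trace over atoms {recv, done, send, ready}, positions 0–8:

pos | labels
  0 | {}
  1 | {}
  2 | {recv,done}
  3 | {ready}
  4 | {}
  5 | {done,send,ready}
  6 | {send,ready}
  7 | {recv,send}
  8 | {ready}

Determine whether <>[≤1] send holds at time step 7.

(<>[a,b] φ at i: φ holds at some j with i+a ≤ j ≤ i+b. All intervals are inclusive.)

Holds

Check send at each j in [7,8]:
  j=7: true
  j=8: false
Found at j=7 → formula holds.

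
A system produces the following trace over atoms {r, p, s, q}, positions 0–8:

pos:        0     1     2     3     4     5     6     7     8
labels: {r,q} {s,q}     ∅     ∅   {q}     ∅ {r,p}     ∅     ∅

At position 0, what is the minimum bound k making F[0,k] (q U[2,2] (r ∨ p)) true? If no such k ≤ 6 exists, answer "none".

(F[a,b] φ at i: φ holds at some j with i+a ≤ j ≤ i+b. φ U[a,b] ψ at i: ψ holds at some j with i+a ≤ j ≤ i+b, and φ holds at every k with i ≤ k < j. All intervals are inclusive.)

Scan j = 0,1,… for (q U[2,2] (r ∨ p)):
  j=0: fails
  j=1: fails
  j=2: fails
  j=3: fails
  j=4: fails
  j=5: fails
  j=6: fails
No j in [0,6] satisfies it → none.

none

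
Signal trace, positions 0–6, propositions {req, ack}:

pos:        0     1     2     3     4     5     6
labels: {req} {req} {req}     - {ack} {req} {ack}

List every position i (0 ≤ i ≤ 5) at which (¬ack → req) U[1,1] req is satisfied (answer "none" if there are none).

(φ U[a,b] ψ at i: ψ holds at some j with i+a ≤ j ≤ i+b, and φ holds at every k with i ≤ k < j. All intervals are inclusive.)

Evaluate at each i in [0,5]:
  i=0: ✓ (rhs at j=1; lhs holds on [0,0])
  i=1: ✓ (rhs at j=2; lhs holds on [1,1])
  i=2: ✗ (no rhs in [3,3])
  i=3: ✗ (no rhs in [4,4])
  i=4: ✓ (rhs at j=5; lhs holds on [4,4])
  i=5: ✗ (no rhs in [6,6])

0, 1, 4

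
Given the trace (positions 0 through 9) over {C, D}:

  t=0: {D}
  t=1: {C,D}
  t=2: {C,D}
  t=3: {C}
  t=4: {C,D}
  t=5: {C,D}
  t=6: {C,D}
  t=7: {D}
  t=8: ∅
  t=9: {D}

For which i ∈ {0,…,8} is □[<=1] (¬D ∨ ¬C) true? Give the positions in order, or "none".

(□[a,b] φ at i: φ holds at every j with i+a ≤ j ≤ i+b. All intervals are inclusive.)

7, 8

Evaluate at each i in [0,8]:
  i=0: ✗ (fails at j=1)
  i=1: ✗ (fails at j=1)
  i=2: ✗ (fails at j=2)
  i=3: ✗ (fails at j=4)
  i=4: ✗ (fails at j=4)
  i=5: ✗ (fails at j=5)
  i=6: ✗ (fails at j=6)
  i=7: ✓ (all of [7,8])
  i=8: ✓ (all of [8,9])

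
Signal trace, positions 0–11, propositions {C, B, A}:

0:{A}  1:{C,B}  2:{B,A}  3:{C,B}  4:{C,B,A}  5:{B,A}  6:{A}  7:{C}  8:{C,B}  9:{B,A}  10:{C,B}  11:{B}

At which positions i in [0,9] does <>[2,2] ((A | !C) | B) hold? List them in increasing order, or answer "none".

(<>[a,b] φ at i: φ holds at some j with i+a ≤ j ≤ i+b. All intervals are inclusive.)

0, 1, 2, 3, 4, 6, 7, 8, 9

Evaluate at each i in [0,9]:
  i=0: ✓ (witness j=2)
  i=1: ✓ (witness j=3)
  i=2: ✓ (witness j=4)
  i=3: ✓ (witness j=5)
  i=4: ✓ (witness j=6)
  i=5: ✗ (none in [7,7])
  i=6: ✓ (witness j=8)
  i=7: ✓ (witness j=9)
  i=8: ✓ (witness j=10)
  i=9: ✓ (witness j=11)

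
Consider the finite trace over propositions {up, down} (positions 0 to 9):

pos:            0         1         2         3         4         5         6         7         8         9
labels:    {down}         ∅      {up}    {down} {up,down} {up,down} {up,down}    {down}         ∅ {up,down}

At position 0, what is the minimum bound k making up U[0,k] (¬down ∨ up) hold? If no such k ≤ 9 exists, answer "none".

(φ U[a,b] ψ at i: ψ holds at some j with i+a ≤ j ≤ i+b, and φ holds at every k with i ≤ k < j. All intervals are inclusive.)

none

Need earliest j ≥ 0 with (¬down ∨ up), and up at every k in [0,j-1].
  j=0: rhs fails.
  j=1: rhs holds but lhs fails at k=0.
  j=2: rhs holds but lhs fails at k=0.
  j=3: rhs fails.
  j=4: rhs holds but lhs fails at k=0.
  j=5: rhs holds but lhs fails at k=0.
  j=6: rhs holds but lhs fails at k=0.
  j=7: rhs fails.
  j=8: rhs holds but lhs fails at k=0.
  j=9: rhs holds but lhs fails at k=0.
No witness within the range → none.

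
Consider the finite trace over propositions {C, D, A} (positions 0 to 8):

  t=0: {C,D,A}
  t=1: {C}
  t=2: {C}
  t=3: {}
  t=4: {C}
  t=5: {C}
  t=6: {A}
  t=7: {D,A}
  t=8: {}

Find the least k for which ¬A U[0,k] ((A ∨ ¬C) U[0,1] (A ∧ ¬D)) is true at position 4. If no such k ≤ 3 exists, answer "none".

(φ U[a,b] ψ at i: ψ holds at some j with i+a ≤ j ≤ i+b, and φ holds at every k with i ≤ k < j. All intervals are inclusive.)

2

Need earliest j ≥ 4 with ((A ∨ ¬C) U[0,1] (A ∧ ¬D)), and ¬A at every k in [4,j-1].
  j=4: rhs fails.
  j=5: rhs fails.
  j=6: rhs holds; lhs holds on [4,5]. k = 2.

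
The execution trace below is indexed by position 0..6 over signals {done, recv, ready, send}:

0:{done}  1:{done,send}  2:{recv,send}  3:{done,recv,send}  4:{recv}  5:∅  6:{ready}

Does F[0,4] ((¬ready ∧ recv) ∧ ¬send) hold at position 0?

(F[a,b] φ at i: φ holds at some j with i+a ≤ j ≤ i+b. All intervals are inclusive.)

True

Check ((¬ready ∧ recv) ∧ ¬send) at each j in [0,4]:
  j=0: false
  j=1: false
  j=2: false
  j=3: false
  j=4: true
Found at j=4 → formula holds.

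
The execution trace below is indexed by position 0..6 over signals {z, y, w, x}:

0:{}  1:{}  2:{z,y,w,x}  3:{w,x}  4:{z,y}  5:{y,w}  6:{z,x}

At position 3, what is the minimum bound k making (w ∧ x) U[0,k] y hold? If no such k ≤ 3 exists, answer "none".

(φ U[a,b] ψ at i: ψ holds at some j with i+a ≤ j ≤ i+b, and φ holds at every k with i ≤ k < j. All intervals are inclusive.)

1

Need earliest j ≥ 3 with y, and (w ∧ x) at every k in [3,j-1].
  j=3: rhs fails.
  j=4: rhs holds; lhs holds on [3,3]. k = 1.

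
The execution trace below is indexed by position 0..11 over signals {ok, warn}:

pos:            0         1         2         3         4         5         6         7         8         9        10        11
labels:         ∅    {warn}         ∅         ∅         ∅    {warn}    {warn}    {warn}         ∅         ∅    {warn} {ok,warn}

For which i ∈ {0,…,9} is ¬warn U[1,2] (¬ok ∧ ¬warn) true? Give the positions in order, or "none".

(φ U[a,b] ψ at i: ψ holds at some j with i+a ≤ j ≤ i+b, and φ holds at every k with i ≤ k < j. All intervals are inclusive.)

2, 3, 8

Evaluate at each i in [0,9]:
  i=0: ✗ (lhs fails at k=1 before rhs at j=2)
  i=1: ✗ (lhs fails at k=1 before rhs at j=2)
  i=2: ✓ (rhs at j=3; lhs holds on [2,2])
  i=3: ✓ (rhs at j=4; lhs holds on [3,3])
  i=4: ✗ (no rhs in [5,6])
  i=5: ✗ (no rhs in [6,7])
  i=6: ✗ (lhs fails at k=6 before rhs at j=8)
  i=7: ✗ (lhs fails at k=7 before rhs at j=8)
  i=8: ✓ (rhs at j=9; lhs holds on [8,8])
  i=9: ✗ (no rhs in [10,11])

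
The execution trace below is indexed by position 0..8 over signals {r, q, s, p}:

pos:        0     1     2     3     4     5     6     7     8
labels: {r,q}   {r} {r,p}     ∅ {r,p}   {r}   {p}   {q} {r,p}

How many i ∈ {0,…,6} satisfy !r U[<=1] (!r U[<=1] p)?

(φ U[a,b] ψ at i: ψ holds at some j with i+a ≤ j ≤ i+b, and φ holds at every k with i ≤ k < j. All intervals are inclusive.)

4

Evaluate at each i in [0,6]:
  i=0: ✗ (no rhs in [0,1])
  i=1: ✗ (lhs fails at k=1 before rhs at j=2)
  i=2: ✓ (rhs at j=2)
  i=3: ✓ (rhs at j=3)
  i=4: ✓ (rhs at j=4)
  i=5: ✗ (lhs fails at k=5 before rhs at j=6)
  i=6: ✓ (rhs at j=6)
Positions where it holds: {2, 3, 4, 6} → 4.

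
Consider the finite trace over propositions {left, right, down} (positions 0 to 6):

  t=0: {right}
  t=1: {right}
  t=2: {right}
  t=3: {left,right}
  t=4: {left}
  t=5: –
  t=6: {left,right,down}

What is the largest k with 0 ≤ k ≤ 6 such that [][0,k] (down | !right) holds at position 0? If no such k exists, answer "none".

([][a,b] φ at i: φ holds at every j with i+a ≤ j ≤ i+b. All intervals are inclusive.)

(down | !right) must hold from j=0 onward; find where it first fails.
  j=0: fails → no k works.

none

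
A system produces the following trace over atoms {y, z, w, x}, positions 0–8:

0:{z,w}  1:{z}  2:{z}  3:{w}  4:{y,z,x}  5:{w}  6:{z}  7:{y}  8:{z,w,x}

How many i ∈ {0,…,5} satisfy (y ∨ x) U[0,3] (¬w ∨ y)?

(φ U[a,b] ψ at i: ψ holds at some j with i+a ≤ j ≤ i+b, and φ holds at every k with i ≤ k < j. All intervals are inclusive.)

3

Evaluate at each i in [0,5]:
  i=0: ✗ (lhs fails at k=0 before rhs at j=1)
  i=1: ✓ (rhs at j=1)
  i=2: ✓ (rhs at j=2)
  i=3: ✗ (lhs fails at k=3 before rhs at j=4)
  i=4: ✓ (rhs at j=4)
  i=5: ✗ (lhs fails at k=5 before rhs at j=6)
Positions where it holds: {1, 2, 4} → 3.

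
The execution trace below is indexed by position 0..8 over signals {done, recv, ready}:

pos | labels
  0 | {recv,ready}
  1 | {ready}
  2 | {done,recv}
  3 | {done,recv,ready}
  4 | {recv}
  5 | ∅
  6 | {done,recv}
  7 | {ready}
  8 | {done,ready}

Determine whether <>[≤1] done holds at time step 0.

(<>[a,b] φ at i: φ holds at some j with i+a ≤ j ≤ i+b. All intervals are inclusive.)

Check done at each j in [0,1]:
  j=0: false
  j=1: false
No position in the window satisfies it → formula fails.

False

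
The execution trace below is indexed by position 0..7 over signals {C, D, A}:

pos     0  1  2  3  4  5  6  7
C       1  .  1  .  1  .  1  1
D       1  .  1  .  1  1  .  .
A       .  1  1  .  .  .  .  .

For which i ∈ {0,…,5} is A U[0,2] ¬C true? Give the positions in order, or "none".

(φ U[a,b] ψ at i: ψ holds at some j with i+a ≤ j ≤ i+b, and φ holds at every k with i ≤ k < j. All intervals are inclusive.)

1, 2, 3, 5

Evaluate at each i in [0,5]:
  i=0: ✗ (lhs fails at k=0 before rhs at j=1)
  i=1: ✓ (rhs at j=1)
  i=2: ✓ (rhs at j=3; lhs holds on [2,2])
  i=3: ✓ (rhs at j=3)
  i=4: ✗ (lhs fails at k=4 before rhs at j=5)
  i=5: ✓ (rhs at j=5)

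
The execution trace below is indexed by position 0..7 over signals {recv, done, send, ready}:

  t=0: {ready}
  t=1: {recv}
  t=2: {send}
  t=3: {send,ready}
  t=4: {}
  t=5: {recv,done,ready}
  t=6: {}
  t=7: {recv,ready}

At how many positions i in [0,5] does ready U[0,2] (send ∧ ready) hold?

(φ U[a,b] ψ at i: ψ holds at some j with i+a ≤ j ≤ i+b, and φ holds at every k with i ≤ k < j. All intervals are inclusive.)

1

Evaluate at each i in [0,5]:
  i=0: ✗ (no rhs in [0,2])
  i=1: ✗ (lhs fails at k=1 before rhs at j=3)
  i=2: ✗ (lhs fails at k=2 before rhs at j=3)
  i=3: ✓ (rhs at j=3)
  i=4: ✗ (no rhs in [4,6])
  i=5: ✗ (no rhs in [5,7])
Positions where it holds: {3} → 1.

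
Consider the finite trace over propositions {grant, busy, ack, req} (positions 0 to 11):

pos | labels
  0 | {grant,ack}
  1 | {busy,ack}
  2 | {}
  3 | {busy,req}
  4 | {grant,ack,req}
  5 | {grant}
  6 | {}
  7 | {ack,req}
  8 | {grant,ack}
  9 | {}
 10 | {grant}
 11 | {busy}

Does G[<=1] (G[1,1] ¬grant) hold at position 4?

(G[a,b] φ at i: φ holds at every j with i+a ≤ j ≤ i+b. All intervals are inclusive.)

False

Check G[1,1] ¬grant at every j in [4,5]:
  j=4: fails at 5
  j=5: holds on [6,6]
Fails at j=4 → formula fails.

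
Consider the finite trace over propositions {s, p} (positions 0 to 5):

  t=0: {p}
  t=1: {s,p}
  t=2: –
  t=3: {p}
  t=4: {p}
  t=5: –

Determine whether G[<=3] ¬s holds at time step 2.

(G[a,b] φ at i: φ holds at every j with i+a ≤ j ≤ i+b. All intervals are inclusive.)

Yes

Check ¬s at every j in [2,5]:
  j=2: true
  j=3: true
  j=4: true
  j=5: true
All positions satisfy it → formula holds.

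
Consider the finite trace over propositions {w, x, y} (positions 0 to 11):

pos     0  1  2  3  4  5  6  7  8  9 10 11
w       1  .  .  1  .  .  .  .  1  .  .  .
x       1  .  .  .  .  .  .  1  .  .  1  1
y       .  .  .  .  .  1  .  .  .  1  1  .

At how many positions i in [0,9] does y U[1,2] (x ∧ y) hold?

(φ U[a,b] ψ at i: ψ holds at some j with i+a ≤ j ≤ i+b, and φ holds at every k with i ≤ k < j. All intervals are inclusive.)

1

Evaluate at each i in [0,9]:
  i=0: ✗ (no rhs in [1,2])
  i=1: ✗ (no rhs in [2,3])
  i=2: ✗ (no rhs in [3,4])
  i=3: ✗ (no rhs in [4,5])
  i=4: ✗ (no rhs in [5,6])
  i=5: ✗ (no rhs in [6,7])
  i=6: ✗ (no rhs in [7,8])
  i=7: ✗ (no rhs in [8,9])
  i=8: ✗ (lhs fails at k=8 before rhs at j=10)
  i=9: ✓ (rhs at j=10; lhs holds on [9,9])
Positions where it holds: {9} → 1.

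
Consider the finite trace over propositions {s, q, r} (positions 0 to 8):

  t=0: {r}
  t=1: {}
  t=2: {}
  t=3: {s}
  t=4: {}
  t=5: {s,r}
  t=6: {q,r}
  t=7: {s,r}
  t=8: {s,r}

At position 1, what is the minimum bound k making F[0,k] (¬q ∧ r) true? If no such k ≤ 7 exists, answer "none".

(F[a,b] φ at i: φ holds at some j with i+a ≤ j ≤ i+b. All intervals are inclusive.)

4

Scan j = 1,2,… for (¬q ∧ r):
  j=1: fails
  j=2: fails
  j=3: fails
  j=4: fails
  j=5: holds
First hit at j=5, so smallest k = 5-1 = 4.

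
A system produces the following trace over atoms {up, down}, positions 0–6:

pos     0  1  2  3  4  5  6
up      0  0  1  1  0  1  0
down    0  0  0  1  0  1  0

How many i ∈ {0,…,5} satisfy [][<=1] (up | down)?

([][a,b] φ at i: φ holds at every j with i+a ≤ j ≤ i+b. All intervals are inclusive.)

1

Evaluate at each i in [0,5]:
  i=0: ✗ (fails at j=0)
  i=1: ✗ (fails at j=1)
  i=2: ✓ (all of [2,3])
  i=3: ✗ (fails at j=4)
  i=4: ✗ (fails at j=4)
  i=5: ✗ (fails at j=6)
Positions where it holds: {2} → 1.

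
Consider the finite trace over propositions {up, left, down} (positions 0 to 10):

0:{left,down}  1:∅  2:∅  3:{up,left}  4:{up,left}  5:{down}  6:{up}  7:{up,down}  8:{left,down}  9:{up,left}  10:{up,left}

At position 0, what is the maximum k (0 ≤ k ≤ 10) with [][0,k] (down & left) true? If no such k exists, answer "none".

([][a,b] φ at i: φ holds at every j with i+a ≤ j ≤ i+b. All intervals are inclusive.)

(down & left) must hold from j=0 onward; find where it first fails.
  j=0: holds
  j=1: fails
Holds on [0,0], so largest k = 0.

0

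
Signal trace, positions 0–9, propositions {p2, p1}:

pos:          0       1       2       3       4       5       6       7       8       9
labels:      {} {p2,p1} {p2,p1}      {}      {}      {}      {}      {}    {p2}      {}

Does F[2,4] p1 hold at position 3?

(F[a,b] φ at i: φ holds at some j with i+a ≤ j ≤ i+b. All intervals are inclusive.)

Check p1 at each j in [5,7]:
  j=5: false
  j=6: false
  j=7: false
No position in the window satisfies it → formula fails.

No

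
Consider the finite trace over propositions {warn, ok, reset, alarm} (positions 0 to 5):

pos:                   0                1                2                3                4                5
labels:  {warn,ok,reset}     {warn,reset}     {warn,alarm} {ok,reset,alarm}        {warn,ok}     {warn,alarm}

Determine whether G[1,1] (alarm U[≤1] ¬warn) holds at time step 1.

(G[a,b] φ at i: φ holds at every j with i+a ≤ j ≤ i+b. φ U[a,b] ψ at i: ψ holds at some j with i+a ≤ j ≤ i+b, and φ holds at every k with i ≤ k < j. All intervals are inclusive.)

Check (alarm U[≤1] ¬warn) at every j in [2,2]:
  j=2: holds
All positions satisfy it → formula holds.

True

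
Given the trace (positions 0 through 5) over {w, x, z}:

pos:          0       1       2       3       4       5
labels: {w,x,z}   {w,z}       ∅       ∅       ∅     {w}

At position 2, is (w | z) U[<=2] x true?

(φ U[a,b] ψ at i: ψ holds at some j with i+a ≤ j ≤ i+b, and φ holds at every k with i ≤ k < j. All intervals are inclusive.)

Need some j in [2,4] with x, and (w | z) at every k in [2,j-1].
  j=2: x false.
  j=3: x false.
  j=4: x false.
No j in the window works → until fails.

Does not hold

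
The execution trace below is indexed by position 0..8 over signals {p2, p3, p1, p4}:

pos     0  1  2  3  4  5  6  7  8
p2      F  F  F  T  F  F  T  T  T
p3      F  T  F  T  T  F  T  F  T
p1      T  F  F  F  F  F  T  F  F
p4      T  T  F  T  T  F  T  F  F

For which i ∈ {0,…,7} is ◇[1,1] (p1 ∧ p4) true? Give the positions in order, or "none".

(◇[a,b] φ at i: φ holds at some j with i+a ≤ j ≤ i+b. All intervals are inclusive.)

5

Evaluate at each i in [0,7]:
  i=0: ✗ (none in [1,1])
  i=1: ✗ (none in [2,2])
  i=2: ✗ (none in [3,3])
  i=3: ✗ (none in [4,4])
  i=4: ✗ (none in [5,5])
  i=5: ✓ (witness j=6)
  i=6: ✗ (none in [7,7])
  i=7: ✗ (none in [8,8])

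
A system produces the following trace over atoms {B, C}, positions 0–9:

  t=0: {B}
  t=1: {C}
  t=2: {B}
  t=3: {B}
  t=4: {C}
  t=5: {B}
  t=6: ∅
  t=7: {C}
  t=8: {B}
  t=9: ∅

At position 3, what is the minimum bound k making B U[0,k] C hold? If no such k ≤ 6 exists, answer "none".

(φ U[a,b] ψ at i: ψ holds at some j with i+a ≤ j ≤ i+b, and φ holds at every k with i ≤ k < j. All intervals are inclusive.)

Need earliest j ≥ 3 with C, and B at every k in [3,j-1].
  j=3: rhs fails.
  j=4: rhs holds; lhs holds on [3,3]. k = 1.

1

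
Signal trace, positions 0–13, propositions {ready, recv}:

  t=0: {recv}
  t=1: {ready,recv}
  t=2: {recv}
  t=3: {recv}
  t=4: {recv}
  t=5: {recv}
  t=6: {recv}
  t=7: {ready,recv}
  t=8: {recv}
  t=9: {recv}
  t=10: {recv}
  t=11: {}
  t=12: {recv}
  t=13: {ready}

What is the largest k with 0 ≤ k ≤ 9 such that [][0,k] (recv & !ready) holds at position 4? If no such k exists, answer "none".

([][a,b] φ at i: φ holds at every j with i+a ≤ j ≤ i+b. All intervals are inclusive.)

2

(recv & !ready) must hold from j=4 onward; find where it first fails.
  j=4: holds
  j=5: holds
  j=6: holds
  j=7: fails
Holds on [4,6], so largest k = 2.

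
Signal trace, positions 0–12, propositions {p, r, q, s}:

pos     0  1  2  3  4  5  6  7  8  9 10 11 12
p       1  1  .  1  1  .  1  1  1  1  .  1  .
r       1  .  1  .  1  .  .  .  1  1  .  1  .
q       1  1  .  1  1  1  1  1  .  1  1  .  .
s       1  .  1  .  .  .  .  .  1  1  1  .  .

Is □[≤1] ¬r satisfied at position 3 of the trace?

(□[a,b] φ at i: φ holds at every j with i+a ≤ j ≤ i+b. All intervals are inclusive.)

Check ¬r at every j in [3,4]:
  j=3: true
  j=4: false
Fails at j=4 → formula fails.

Does not hold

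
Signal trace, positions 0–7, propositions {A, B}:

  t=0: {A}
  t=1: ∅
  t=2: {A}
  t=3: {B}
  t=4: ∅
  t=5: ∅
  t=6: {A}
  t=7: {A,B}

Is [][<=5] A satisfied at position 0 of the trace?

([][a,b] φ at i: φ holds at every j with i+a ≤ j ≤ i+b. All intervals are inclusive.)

Check A at every j in [0,5]:
  j=0: true
  j=1: false
  j=2: true
  j=3: false
  j=4: false
  j=5: false
Fails at j=1 → formula fails.

False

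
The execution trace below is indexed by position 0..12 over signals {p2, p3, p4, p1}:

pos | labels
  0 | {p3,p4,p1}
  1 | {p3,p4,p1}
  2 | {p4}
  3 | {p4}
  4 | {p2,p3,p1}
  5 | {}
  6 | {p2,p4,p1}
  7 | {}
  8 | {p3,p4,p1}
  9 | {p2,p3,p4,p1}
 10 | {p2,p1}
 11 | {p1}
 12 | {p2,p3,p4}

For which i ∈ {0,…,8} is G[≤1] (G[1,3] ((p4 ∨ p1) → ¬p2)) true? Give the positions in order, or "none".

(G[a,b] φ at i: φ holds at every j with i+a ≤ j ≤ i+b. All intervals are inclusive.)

Evaluate at each i in [0,8]:
  i=0: ✗ (fails at j=1)
  i=1: ✗ (fails at j=1)
  i=2: ✗ (fails at j=2)
  i=3: ✗ (fails at j=3)
  i=4: ✗ (fails at j=4)
  i=5: ✗ (fails at j=5)
  i=6: ✗ (fails at j=6)
  i=7: ✗ (fails at j=7)
  i=8: ✗ (fails at j=8)

none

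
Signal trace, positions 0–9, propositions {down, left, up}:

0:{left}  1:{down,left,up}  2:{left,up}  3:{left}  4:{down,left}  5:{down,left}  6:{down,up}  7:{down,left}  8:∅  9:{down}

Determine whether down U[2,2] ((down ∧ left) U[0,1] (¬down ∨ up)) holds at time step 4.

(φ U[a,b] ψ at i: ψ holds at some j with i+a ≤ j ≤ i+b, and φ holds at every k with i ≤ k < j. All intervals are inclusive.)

True

Need some j in [6,6] with ((down ∧ left) U[0,1] (¬down ∨ up)), and down at every k in [4,j-1].
  j=6: ((down ∧ left) U[0,1] (¬down ∨ up)) holds; down holds at every k in [4,5] → satisfied.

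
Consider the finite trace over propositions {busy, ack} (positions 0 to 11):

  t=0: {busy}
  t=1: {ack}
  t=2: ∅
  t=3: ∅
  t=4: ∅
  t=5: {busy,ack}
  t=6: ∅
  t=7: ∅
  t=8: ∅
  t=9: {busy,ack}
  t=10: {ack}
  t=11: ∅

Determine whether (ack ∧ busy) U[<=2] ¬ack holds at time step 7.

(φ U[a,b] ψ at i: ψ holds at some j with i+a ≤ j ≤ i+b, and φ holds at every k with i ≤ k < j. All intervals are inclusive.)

Need some j in [7,9] with ¬ack, and (ack ∧ busy) at every k in [7,j-1].
  j=7: ¬ack holds; no prefix to check → satisfied.

Holds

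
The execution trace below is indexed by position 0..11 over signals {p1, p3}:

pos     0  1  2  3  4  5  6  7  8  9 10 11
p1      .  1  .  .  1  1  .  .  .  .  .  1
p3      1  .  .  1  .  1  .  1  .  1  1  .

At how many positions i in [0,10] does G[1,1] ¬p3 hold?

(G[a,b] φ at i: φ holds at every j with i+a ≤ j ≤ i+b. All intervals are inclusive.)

6

Evaluate at each i in [0,10]:
  i=0: ✓ (all of [1,1])
  i=1: ✓ (all of [2,2])
  i=2: ✗ (fails at j=3)
  i=3: ✓ (all of [4,4])
  i=4: ✗ (fails at j=5)
  i=5: ✓ (all of [6,6])
  i=6: ✗ (fails at j=7)
  i=7: ✓ (all of [8,8])
  i=8: ✗ (fails at j=9)
  i=9: ✗ (fails at j=10)
  i=10: ✓ (all of [11,11])
Positions where it holds: {0, 1, 3, 5, 7, 10} → 6.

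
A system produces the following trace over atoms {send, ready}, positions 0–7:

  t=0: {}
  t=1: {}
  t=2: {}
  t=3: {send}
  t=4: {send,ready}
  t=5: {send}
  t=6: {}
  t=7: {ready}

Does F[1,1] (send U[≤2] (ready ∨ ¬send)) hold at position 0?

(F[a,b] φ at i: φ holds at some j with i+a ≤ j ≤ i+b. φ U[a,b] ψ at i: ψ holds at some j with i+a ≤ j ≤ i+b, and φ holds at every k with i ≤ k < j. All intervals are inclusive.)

Check (send U[≤2] (ready ∨ ¬send)) at each j in [1,1]:
  j=1: holds
Found at j=1 → formula holds.

Holds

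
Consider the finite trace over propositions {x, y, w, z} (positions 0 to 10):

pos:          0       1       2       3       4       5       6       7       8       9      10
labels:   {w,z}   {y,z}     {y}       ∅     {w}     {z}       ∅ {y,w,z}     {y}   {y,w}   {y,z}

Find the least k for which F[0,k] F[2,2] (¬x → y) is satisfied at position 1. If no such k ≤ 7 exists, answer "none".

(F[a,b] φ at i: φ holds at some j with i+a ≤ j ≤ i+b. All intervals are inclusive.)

Scan j = 1,2,… for F[2,2] (¬x → y):
  j=1: fails
  j=2: fails
  j=3: fails
  j=4: fails
  j=5: holds
First hit at j=5, so smallest k = 5-1 = 4.

4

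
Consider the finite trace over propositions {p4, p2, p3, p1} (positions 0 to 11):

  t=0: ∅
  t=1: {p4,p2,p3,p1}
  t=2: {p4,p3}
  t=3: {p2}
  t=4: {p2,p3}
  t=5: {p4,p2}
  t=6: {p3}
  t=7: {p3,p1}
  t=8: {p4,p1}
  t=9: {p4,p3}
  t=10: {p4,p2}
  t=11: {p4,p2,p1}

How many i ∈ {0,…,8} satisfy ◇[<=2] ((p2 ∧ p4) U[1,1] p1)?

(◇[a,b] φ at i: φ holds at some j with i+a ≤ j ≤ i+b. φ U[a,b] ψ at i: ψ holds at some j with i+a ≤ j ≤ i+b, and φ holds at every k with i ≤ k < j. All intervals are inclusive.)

1

Evaluate at each i in [0,8]:
  i=0: ✗ (none in [0,2])
  i=1: ✗ (none in [1,3])
  i=2: ✗ (none in [2,4])
  i=3: ✗ (none in [3,5])
  i=4: ✗ (none in [4,6])
  i=5: ✗ (none in [5,7])
  i=6: ✗ (none in [6,8])
  i=7: ✗ (none in [7,9])
  i=8: ✓ (witness j=10)
Positions where it holds: {8} → 1.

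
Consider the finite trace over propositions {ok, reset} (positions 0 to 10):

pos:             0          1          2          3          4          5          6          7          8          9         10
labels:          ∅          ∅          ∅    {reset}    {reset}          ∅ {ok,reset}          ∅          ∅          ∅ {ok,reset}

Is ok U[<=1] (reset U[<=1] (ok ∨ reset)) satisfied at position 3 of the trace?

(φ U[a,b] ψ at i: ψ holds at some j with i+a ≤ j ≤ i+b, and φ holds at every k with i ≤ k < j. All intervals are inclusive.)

True

Need some j in [3,4] with (reset U[<=1] (ok ∨ reset)), and ok at every k in [3,j-1].
  j=3: (reset U[<=1] (ok ∨ reset)) holds; no prefix to check → satisfied.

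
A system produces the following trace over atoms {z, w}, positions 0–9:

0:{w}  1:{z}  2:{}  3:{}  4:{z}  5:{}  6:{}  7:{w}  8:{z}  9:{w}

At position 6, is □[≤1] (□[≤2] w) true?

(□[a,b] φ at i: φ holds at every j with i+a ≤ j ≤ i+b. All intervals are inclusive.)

False

Check □[≤2] w at every j in [6,7]:
  j=6: fails at 6
  j=7: fails at 8
Fails at j=6 → formula fails.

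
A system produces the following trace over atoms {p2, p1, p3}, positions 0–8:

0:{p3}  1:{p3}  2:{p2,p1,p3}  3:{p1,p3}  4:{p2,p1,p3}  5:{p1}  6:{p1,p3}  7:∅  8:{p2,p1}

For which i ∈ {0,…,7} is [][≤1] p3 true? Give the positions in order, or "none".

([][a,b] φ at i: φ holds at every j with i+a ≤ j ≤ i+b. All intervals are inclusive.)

Evaluate at each i in [0,7]:
  i=0: ✓ (all of [0,1])
  i=1: ✓ (all of [1,2])
  i=2: ✓ (all of [2,3])
  i=3: ✓ (all of [3,4])
  i=4: ✗ (fails at j=5)
  i=5: ✗ (fails at j=5)
  i=6: ✗ (fails at j=7)
  i=7: ✗ (fails at j=7)

0, 1, 2, 3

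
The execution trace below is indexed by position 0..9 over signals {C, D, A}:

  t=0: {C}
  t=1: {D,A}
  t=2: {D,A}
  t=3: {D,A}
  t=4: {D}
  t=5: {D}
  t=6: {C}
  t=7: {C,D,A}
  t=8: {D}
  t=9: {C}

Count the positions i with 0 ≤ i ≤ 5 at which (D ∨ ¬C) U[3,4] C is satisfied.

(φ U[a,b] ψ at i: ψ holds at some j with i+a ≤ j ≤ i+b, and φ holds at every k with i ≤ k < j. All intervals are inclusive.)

Evaluate at each i in [0,5]:
  i=0: ✗ (no rhs in [3,4])
  i=1: ✗ (no rhs in [4,5])
  i=2: ✓ (rhs at j=6; lhs holds on [2,5])
  i=3: ✓ (rhs at j=6; lhs holds on [3,5])
  i=4: ✗ (lhs fails at k=6 before rhs at j=7)
  i=5: ✗ (lhs fails at k=6 before rhs at j=9)
Positions where it holds: {2, 3} → 2.

2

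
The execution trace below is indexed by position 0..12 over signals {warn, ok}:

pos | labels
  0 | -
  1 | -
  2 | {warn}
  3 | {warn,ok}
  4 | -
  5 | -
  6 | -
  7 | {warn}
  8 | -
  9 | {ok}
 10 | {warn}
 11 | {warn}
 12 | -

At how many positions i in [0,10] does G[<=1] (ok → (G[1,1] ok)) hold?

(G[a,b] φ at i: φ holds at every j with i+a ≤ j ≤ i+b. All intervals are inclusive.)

7

Evaluate at each i in [0,10]:
  i=0: ✓ (all of [0,1])
  i=1: ✓ (all of [1,2])
  i=2: ✗ (fails at j=3)
  i=3: ✗ (fails at j=3)
  i=4: ✓ (all of [4,5])
  i=5: ✓ (all of [5,6])
  i=6: ✓ (all of [6,7])
  i=7: ✓ (all of [7,8])
  i=8: ✗ (fails at j=9)
  i=9: ✗ (fails at j=9)
  i=10: ✓ (all of [10,11])
Positions where it holds: {0, 1, 4, 5, 6, 7, 10} → 7.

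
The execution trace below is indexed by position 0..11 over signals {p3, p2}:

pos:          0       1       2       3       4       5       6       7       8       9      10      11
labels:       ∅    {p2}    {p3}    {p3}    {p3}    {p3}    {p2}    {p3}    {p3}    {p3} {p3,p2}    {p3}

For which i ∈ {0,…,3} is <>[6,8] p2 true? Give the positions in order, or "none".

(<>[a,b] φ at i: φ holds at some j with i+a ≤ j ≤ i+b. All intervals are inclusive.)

0, 2, 3

Evaluate at each i in [0,3]:
  i=0: ✓ (witness j=6)
  i=1: ✗ (none in [7,9])
  i=2: ✓ (witness j=10)
  i=3: ✓ (witness j=10)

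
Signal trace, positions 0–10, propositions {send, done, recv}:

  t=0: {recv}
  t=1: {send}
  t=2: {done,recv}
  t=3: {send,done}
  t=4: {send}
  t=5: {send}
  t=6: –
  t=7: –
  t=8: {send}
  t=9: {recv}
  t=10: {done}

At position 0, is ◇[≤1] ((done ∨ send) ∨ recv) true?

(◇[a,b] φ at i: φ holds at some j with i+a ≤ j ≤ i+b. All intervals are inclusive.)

Check ((done ∨ send) ∨ recv) at each j in [0,1]:
  j=0: true
  j=1: true
Found at j=0 → formula holds.

Yes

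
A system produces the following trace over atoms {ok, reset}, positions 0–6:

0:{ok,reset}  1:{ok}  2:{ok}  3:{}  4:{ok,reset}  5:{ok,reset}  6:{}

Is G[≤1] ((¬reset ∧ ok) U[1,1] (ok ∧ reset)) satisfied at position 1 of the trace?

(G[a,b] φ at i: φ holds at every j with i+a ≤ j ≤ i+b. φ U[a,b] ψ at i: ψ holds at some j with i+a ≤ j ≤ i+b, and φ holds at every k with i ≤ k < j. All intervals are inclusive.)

Does not hold

Check ((¬reset ∧ ok) U[1,1] (ok ∧ reset)) at every j in [1,2]:
  j=1: fails
  j=2: fails
Fails at j=1 → formula fails.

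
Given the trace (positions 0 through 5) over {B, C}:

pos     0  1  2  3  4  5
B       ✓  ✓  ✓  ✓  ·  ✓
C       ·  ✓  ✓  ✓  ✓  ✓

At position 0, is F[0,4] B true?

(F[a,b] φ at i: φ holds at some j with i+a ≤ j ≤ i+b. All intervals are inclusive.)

Holds

Check B at each j in [0,4]:
  j=0: true
  j=1: true
  j=2: true
  j=3: true
  j=4: false
Found at j=0 → formula holds.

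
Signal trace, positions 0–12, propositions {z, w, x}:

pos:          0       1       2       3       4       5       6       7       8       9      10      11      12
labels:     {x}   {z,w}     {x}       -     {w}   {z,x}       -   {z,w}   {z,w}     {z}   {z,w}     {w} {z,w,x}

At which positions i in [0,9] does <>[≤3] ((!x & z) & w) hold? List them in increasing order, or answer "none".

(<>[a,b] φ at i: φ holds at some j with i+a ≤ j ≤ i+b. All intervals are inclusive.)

0, 1, 4, 5, 6, 7, 8, 9

Evaluate at each i in [0,9]:
  i=0: ✓ (witness j=1)
  i=1: ✓ (witness j=1)
  i=2: ✗ (none in [2,5])
  i=3: ✗ (none in [3,6])
  i=4: ✓ (witness j=7)
  i=5: ✓ (witness j=7)
  i=6: ✓ (witness j=7)
  i=7: ✓ (witness j=7)
  i=8: ✓ (witness j=8)
  i=9: ✓ (witness j=10)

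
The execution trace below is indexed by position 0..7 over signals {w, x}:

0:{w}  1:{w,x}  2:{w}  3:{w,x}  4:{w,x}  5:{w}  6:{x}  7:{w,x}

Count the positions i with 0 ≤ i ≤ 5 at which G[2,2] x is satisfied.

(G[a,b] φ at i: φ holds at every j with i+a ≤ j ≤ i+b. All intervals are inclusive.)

4

Evaluate at each i in [0,5]:
  i=0: ✗ (fails at j=2)
  i=1: ✓ (all of [3,3])
  i=2: ✓ (all of [4,4])
  i=3: ✗ (fails at j=5)
  i=4: ✓ (all of [6,6])
  i=5: ✓ (all of [7,7])
Positions where it holds: {1, 2, 4, 5} → 4.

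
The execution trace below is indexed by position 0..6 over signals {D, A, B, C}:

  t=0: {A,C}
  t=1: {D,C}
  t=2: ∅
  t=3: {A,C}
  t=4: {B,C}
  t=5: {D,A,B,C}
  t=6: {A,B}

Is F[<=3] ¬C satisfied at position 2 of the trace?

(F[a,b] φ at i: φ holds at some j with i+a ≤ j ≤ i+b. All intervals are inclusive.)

Yes

Check ¬C at each j in [2,5]:
  j=2: true
  j=3: false
  j=4: false
  j=5: false
Found at j=2 → formula holds.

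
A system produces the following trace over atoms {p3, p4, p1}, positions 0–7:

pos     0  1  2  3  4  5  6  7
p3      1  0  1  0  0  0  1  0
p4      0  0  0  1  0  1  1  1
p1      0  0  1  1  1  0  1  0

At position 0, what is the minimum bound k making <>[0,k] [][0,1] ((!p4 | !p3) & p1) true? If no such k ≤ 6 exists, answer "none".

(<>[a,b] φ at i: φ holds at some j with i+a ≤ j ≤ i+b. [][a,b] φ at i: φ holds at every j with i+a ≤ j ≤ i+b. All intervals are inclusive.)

2

Scan j = 0,1,… for [][0,1] ((!p4 | !p3) & p1):
  j=0: fails
  j=1: fails
  j=2: holds
First hit at j=2, so smallest k = 2-0 = 2.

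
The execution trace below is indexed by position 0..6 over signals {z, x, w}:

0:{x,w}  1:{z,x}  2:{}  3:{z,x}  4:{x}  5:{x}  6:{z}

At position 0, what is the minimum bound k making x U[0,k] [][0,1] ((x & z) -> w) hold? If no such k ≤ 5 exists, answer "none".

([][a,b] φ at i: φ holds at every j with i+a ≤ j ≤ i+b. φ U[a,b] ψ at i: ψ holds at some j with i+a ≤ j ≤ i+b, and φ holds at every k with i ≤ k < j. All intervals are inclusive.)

Need earliest j ≥ 0 with [][0,1] ((x & z) -> w), and x at every k in [0,j-1].
  j=0: rhs fails.
  j=1: rhs fails.
  j=2: rhs fails.
  j=3: rhs fails.
  j=4: rhs holds but lhs fails at k=2.
  j=5: rhs holds but lhs fails at k=2.
No witness within the range → none.

none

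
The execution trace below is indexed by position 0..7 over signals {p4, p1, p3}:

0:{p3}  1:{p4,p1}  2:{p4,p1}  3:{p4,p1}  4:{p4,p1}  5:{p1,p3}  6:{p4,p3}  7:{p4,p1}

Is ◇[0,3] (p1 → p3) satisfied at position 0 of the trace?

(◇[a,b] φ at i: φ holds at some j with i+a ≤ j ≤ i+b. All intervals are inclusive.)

True

Check (p1 → p3) at each j in [0,3]:
  j=0: true
  j=1: false
  j=2: false
  j=3: false
Found at j=0 → formula holds.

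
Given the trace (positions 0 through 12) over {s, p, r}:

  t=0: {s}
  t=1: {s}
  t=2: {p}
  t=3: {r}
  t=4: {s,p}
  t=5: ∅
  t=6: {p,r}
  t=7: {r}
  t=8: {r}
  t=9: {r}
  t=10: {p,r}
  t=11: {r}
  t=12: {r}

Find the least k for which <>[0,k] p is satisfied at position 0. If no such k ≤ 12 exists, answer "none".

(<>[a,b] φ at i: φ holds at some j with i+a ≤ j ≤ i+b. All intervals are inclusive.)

Scan j = 0,1,… for p:
  j=0: fails
  j=1: fails
  j=2: holds
First hit at j=2, so smallest k = 2-0 = 2.

2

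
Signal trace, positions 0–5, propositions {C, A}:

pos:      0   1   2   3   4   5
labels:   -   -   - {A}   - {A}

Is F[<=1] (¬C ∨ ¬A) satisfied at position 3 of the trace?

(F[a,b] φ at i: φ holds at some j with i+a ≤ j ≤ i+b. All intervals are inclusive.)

True

Check (¬C ∨ ¬A) at each j in [3,4]:
  j=3: true
  j=4: true
Found at j=3 → formula holds.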